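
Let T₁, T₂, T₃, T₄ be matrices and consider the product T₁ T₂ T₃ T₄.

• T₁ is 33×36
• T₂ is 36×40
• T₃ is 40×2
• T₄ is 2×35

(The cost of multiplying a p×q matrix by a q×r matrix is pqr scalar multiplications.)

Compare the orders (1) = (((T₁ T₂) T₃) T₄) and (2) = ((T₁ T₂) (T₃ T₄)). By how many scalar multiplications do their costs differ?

44050

Order (1) = (((T₁ T₂) T₃) T₄): (T₁ T₂): 33×36 by 36×40 → 33×40, cost 33·36·40 = 47520; ((T₁ T₂) T₃): 33×40 by 40×2 → 33×2, cost 33·40·2 = 2640; cumulative 50160; (((T₁ T₂) T₃) T₄): 33×2 by 2×35 → 33×35, cost 33·2·35 = 2310; cumulative 52470. Total 52470.
Order (2) = ((T₁ T₂) (T₃ T₄)): (T₁ T₂): 33×36 by 36×40 → 33×40, cost 33·36·40 = 47520; (T₃ T₄): 40×2 by 2×35 → 40×35, cost 40·2·35 = 2800; ((T₁ T₂) (T₃ T₄)): 33×40 by 40×35 → 33×35, cost 33·40·35 = 46200; cumulative 96520. Total 96520.
Difference: |52470 − 96520| = 44050.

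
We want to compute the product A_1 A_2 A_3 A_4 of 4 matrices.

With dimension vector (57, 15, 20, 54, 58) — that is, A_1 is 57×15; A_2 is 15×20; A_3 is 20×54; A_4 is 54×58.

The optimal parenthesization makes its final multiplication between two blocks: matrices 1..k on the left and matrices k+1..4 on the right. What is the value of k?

Adjacent pairs: A_1A_2 = 57·15·20 = 17100; A_2A_3 = 15·20·54 = 16200; A_3A_4 = 20·54·58 = 62640.
Length 3: A_1..A_3: k=1: 0+16200+57·15·54=62370; k=2: 17100+0+57·20·54=78660 → min 62370 | A_2..A_4: k=2: 0+62640+15·20·58=80040; k=3: 16200+0+15·54·58=63180 → min 63180.
Top-level splits: k=1: (A_1..A_1)·(A_2..A_4) → 0+63180+57·15·58 = 112770; k=2: (A_1..A_2)·(A_3..A_4) → 17100+62640+57·20·58 = 145860; k=3: (A_1..A_3)·(A_4..A_4) → 62370+0+57·54·58 = 240894.
Best split is after A_1, i.e. k = 1.

1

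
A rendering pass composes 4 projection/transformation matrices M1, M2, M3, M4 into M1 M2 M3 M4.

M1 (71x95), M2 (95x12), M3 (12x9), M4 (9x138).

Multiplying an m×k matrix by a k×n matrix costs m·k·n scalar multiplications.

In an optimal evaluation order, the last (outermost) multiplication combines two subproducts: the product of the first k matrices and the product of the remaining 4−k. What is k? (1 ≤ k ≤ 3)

Adjacent pairs: M1M2 = 71·95·12 = 80940; M2M3 = 95·12·9 = 10260; M3M4 = 12·9·138 = 14904.
Length 3: M1..M3: k=1: 0+10260+71·95·9=70965; k=2: 80940+0+71·12·9=88608 → min 70965 | M2..M4: k=2: 0+14904+95·12·138=172224; k=3: 10260+0+95·9·138=128250 → min 128250.
Top-level splits: k=1: (M1..M1)·(M2..M4) → 0+128250+71·95·138 = 1059060; k=2: (M1..M2)·(M3..M4) → 80940+14904+71·12·138 = 213420; k=3: (M1..M3)·(M4..M4) → 70965+0+71·9·138 = 159147.
Best split is after M3, i.e. k = 3.

3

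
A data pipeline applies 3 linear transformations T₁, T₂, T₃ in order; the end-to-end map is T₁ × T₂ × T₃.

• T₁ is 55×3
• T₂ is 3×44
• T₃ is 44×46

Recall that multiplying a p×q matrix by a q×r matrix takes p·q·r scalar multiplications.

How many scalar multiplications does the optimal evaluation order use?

13662

Order (T₁ × (T₂ × T₃)): (T₂ × T₃): 3×44 by 44×46 → 3×46, cost 3·44·46 = 6072; (T₁ × (T₂ × T₃)): 55×3 by 3×46 → 55×46, cost 55·3·46 = 7590; cumulative 13662. Total 13662.
Order ((T₁ × T₂) × T₃): (T₁ × T₂): 55×3 by 3×44 → 55×44, cost 55·3·44 = 7260; ((T₁ × T₂) × T₃): 55×44 by 44×46 → 55×46, cost 55·44·46 = 111320; cumulative 118580. Total 118580.
Minimum: 13662.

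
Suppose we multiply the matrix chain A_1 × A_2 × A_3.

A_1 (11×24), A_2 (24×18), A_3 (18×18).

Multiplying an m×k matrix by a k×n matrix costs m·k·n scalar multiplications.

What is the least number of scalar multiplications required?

8316

Order (A_1 × (A_2 × A_3)): (A_2 × A_3): 24×18 by 18×18 → 24×18, cost 24·18·18 = 7776; (A_1 × (A_2 × A_3)): 11×24 by 24×18 → 11×18, cost 11·24·18 = 4752; cumulative 12528. Total 12528.
Order ((A_1 × A_2) × A_3): (A_1 × A_2): 11×24 by 24×18 → 11×18, cost 11·24·18 = 4752; ((A_1 × A_2) × A_3): 11×18 by 18×18 → 11×18, cost 11·18·18 = 3564; cumulative 8316. Total 8316.
Minimum: 8316.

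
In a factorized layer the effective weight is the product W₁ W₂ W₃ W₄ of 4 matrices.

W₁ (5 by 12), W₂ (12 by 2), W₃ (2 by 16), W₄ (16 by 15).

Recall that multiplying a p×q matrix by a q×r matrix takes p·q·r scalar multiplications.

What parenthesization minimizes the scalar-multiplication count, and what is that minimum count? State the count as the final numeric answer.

Adjacent pairs: W₁W₂ = 5·12·2 = 120; W₂W₃ = 12·2·16 = 384; W₃W₄ = 2·16·15 = 480.
Length 3: W₁..W₃: k=1: 0+384+5·12·16=1344; k=2: 120+0+5·2·16=280 → min 280 | W₂..W₄: k=2: 0+480+12·2·15=840; k=3: 384+0+12·16·15=3264 → min 840.
Length 4: W₁..W₄: k=1: 0+840+5·12·15=1740; k=2: 120+480+5·2·15=750; k=3: 280+0+5·16·15=1480 → min 750.
Optimal parenthesization: ((W₁ W₂) (W₃ W₄)) with cost 750.

750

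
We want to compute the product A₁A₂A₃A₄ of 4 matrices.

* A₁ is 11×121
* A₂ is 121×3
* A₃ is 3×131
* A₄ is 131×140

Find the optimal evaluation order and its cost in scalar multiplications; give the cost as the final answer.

63633

Adjacent pairs: A₁A₂ = 11·121·3 = 3993; A₂A₃ = 121·3·131 = 47553; A₃A₄ = 3·131·140 = 55020.
Length 3: A₁..A₃: k=1: 0+47553+11·121·131=221914; k=2: 3993+0+11·3·131=8316 → min 8316 | A₂..A₄: k=2: 0+55020+121·3·140=105840; k=3: 47553+0+121·131·140=2266693 → min 105840.
Length 4: A₁..A₄: k=1: 0+105840+11·121·140=292180; k=2: 3993+55020+11·3·140=63633; k=3: 8316+0+11·131·140=210056 → min 63633.
Optimal parenthesization: ((A₁A₂)(A₃A₄)) with cost 63633.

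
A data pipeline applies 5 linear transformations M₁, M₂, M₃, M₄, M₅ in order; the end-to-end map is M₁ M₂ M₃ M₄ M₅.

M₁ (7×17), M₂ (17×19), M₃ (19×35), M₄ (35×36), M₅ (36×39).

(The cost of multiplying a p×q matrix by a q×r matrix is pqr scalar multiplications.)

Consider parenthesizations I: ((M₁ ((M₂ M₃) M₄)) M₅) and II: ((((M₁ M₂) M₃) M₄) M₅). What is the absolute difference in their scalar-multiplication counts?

21273

Order I = ((M₁ ((M₂ M₃) M₄)) M₅): (M₂ M₃): 17×19 by 19×35 → 17×35, cost 17·19·35 = 11305; ((M₂ M₃) M₄): 17×35 by 35×36 → 17×36, cost 17·35·36 = 21420; cumulative 32725; (M₁ ((M₂ M₃) M₄)): 7×17 by 17×36 → 7×36, cost 7·17·36 = 4284; cumulative 37009; ((M₁ ((M₂ M₃) M₄)) M₅): 7×36 by 36×39 → 7×39, cost 7·36·39 = 9828; cumulative 46837. Total 46837.
Order II = ((((M₁ M₂) M₃) M₄) M₅): (M₁ M₂): 7×17 by 17×19 → 7×19, cost 7·17·19 = 2261; ((M₁ M₂) M₃): 7×19 by 19×35 → 7×35, cost 7·19·35 = 4655; cumulative 6916; (((M₁ M₂) M₃) M₄): 7×35 by 35×36 → 7×36, cost 7·35·36 = 8820; cumulative 15736; ((((M₁ M₂) M₃) M₄) M₅): 7×36 by 36×39 → 7×39, cost 7·36·39 = 9828; cumulative 25564. Total 25564.
Difference: |46837 − 25564| = 21273.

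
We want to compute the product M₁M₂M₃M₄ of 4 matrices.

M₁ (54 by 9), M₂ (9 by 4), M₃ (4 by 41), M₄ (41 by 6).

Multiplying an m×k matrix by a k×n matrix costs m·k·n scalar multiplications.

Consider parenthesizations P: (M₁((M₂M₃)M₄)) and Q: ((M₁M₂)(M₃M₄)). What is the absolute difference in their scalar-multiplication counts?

2382

Order P = (M₁((M₂M₃)M₄)): (M₂M₃): 9×4 by 4×41 → 9×41, cost 9·4·41 = 1476; ((M₂M₃)M₄): 9×41 by 41×6 → 9×6, cost 9·41·6 = 2214; cumulative 3690; (M₁((M₂M₃)M₄)): 54×9 by 9×6 → 54×6, cost 54·9·6 = 2916; cumulative 6606. Total 6606.
Order Q = ((M₁M₂)(M₃M₄)): (M₁M₂): 54×9 by 9×4 → 54×4, cost 54·9·4 = 1944; (M₃M₄): 4×41 by 41×6 → 4×6, cost 4·41·6 = 984; ((M₁M₂)(M₃M₄)): 54×4 by 4×6 → 54×6, cost 54·4·6 = 1296; cumulative 4224. Total 4224.
Difference: |6606 − 4224| = 2382.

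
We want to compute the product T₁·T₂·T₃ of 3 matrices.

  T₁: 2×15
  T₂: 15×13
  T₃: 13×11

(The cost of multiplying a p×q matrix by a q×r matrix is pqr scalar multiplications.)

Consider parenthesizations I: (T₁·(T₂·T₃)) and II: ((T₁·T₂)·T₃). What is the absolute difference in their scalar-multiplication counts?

Order I = (T₁·(T₂·T₃)): (T₂·T₃): 15×13 by 13×11 → 15×11, cost 15·13·11 = 2145; (T₁·(T₂·T₃)): 2×15 by 15×11 → 2×11, cost 2·15·11 = 330; cumulative 2475. Total 2475.
Order II = ((T₁·T₂)·T₃): (T₁·T₂): 2×15 by 15×13 → 2×13, cost 2·15·13 = 390; ((T₁·T₂)·T₃): 2×13 by 13×11 → 2×11, cost 2·13·11 = 286; cumulative 676. Total 676.
Difference: |2475 − 676| = 1799.

1799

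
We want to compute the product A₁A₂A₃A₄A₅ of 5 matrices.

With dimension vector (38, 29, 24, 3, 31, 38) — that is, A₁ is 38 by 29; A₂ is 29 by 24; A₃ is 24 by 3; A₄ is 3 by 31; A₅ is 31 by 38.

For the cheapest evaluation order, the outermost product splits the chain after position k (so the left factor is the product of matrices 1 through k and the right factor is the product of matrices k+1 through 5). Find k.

Adjacent pairs: A₁A₂ = 38·29·24 = 26448; A₂A₃ = 29·24·3 = 2088; A₃A₄ = 24·3·31 = 2232; A₄A₅ = 3·31·38 = 3534.
Length 3: A₁..A₃: k=1: 0+2088+38·29·3=5394; k=2: 26448+0+38·24·3=29184 → min 5394 | A₂..A₄: k=2: 0+2232+29·24·31=23808; k=3: 2088+0+29·3·31=4785 → min 4785 | A₃..A₅: k=3: 0+3534+24·3·38=6270; k=4: 2232+0+24·31·38=30504 → min 6270.
Length 4: A₁..A₄: k=1: 0+4785+38·29·31=38947; k=2: 26448+2232+38·24·31=56952; k=3: 5394+0+38·3·31=8928 → min 8928 | A₂..A₅: k=2: 0+6270+29·24·38=32718; k=3: 2088+3534+29·3·38=8928; k=4: 4785+0+29·31·38=38947 → min 8928.
Top-level splits: k=1: (A₁..A₁)·(A₂..A₅) → 0+8928+38·29·38 = 50804; k=2: (A₁..A₂)·(A₃..A₅) → 26448+6270+38·24·38 = 67374; k=3: (A₁..A₃)·(A₄..A₅) → 5394+3534+38·3·38 = 13260; k=4: (A₁..A₄)·(A₅..A₅) → 8928+0+38·31·38 = 53692.
Best split is after A₃, i.e. k = 3.

3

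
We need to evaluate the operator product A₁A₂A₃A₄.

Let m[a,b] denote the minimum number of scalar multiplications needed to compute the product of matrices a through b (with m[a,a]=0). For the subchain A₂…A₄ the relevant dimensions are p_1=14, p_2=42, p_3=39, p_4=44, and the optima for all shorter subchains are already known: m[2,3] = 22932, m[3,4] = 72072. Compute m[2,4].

m[2,4] = min over k∈[2,3] of m[2,k]+m[k+1,4]+p_{1}·p_k·p_{4}.
k=2: 0 + 72072 + 14·42·44 = 97944; k=3: 22932 + 0 + 14·39·44 = 46956.
Minimum: 46956 at k=3.

46956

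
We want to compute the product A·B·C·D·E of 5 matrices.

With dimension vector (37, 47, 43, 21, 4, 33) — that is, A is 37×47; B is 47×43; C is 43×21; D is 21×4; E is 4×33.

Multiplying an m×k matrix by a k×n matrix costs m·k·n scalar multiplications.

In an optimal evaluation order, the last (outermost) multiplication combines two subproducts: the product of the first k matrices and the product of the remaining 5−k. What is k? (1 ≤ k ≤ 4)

Adjacent pairs: AB = 37·47·43 = 74777; BC = 47·43·21 = 42441; CD = 43·21·4 = 3612; DE = 21·4·33 = 2772.
Length 3: A..C: k=1: 0+42441+37·47·21=78960; k=2: 74777+0+37·43·21=108188 → min 78960 | B..D: k=2: 0+3612+47·43·4=11696; k=3: 42441+0+47·21·4=46389 → min 11696 | C..E: k=3: 0+2772+43·21·33=32571; k=4: 3612+0+43·4·33=9288 → min 9288.
Length 4: A..D: k=1: 0+11696+37·47·4=18652; k=2: 74777+3612+37·43·4=84753; k=3: 78960+0+37·21·4=82068 → min 18652 | B..E: k=2: 0+9288+47·43·33=75981; k=3: 42441+2772+47·21·33=77784; k=4: 11696+0+47·4·33=17900 → min 17900.
Top-level splits: k=1: (A..A)·(B..E) → 0+17900+37·47·33 = 75287; k=2: (A..B)·(C..E) → 74777+9288+37·43·33 = 136568; k=3: (A..C)·(D..E) → 78960+2772+37·21·33 = 107373; k=4: (A..D)·(E..E) → 18652+0+37·4·33 = 23536.
Best split is after D, i.e. k = 4.

4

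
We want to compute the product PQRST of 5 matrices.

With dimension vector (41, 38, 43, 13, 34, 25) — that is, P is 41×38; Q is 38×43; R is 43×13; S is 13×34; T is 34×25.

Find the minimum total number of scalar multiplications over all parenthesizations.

65871

Adjacent pairs: PQ = 41·38·43 = 66994; QR = 38·43·13 = 21242; RS = 43·13·34 = 19006; ST = 13·34·25 = 11050.
Length 3: P..R: k=1: 0+21242+41·38·13=41496; k=2: 66994+0+41·43·13=89913 → min 41496 | Q..S: k=2: 0+19006+38·43·34=74562; k=3: 21242+0+38·13·34=38038 → min 38038 | R..T: k=3: 0+11050+43·13·25=25025; k=4: 19006+0+43·34·25=55556 → min 25025.
Length 4: P..S: k=1: 0+38038+41·38·34=91010; k=2: 66994+19006+41·43·34=145942; k=3: 41496+0+41·13·34=59618 → min 59618 | Q..T: k=2: 0+25025+38·43·25=65875; k=3: 21242+11050+38·13·25=44642; k=4: 38038+0+38·34·25=70338 → min 44642.
Length 5: P..T: k=1: 0+44642+41·38·25=83592; k=2: 66994+25025+41·43·25=136094; k=3: 41496+11050+41·13·25=65871; k=4: 59618+0+41·34·25=94468 → min 65871.
Optimal order: ((P(QR))(ST)) with cost 65871.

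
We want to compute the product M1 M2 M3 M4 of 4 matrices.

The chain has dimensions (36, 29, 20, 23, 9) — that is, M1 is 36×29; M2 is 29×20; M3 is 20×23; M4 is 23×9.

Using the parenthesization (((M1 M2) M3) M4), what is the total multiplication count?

(M1 M2): 36×29 by 29×20 → 36×20, cost 36·29·20 = 20880
((M1 M2) M3): 36×20 by 20×23 → 36×23, cost 36·20·23 = 16560; cumulative 37440
(((M1 M2) M3) M4): 36×23 by 23×9 → 36×9, cost 36·23·9 = 7452; cumulative 44892
Total: 44892 scalar multiplications.

44892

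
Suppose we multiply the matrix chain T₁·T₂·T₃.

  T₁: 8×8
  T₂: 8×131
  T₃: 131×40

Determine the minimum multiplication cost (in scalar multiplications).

Order (T₁·(T₂·T₃)): (T₂·T₃): 8×131 by 131×40 → 8×40, cost 8·131·40 = 41920; (T₁·(T₂·T₃)): 8×8 by 8×40 → 8×40, cost 8·8·40 = 2560; cumulative 44480. Total 44480.
Order ((T₁·T₂)·T₃): (T₁·T₂): 8×8 by 8×131 → 8×131, cost 8·8·131 = 8384; ((T₁·T₂)·T₃): 8×131 by 131×40 → 8×40, cost 8·131·40 = 41920; cumulative 50304. Total 50304.
Minimum: 44480.

44480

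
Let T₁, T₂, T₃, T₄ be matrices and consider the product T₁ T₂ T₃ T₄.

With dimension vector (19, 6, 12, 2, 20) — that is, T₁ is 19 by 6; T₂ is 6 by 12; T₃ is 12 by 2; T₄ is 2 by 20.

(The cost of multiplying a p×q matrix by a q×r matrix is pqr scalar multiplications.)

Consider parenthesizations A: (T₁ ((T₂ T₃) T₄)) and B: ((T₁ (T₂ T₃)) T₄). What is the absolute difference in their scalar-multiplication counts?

Order A = (T₁ ((T₂ T₃) T₄)): (T₂ T₃): 6×12 by 12×2 → 6×2, cost 6·12·2 = 144; ((T₂ T₃) T₄): 6×2 by 2×20 → 6×20, cost 6·2·20 = 240; cumulative 384; (T₁ ((T₂ T₃) T₄)): 19×6 by 6×20 → 19×20, cost 19·6·20 = 2280; cumulative 2664. Total 2664.
Order B = ((T₁ (T₂ T₃)) T₄): (T₂ T₃): 6×12 by 12×2 → 6×2, cost 6·12·2 = 144; (T₁ (T₂ T₃)): 19×6 by 6×2 → 19×2, cost 19·6·2 = 228; cumulative 372; ((T₁ (T₂ T₃)) T₄): 19×2 by 2×20 → 19×20, cost 19·2·20 = 760; cumulative 1132. Total 1132.
Difference: |2664 − 1132| = 1532.

1532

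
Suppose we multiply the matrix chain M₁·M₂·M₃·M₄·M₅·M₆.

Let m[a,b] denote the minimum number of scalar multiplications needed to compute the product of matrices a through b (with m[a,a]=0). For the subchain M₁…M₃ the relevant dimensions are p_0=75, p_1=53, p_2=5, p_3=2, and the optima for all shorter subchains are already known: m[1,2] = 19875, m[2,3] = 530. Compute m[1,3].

m[1,3] = min over k∈[1,2] of m[1,k]+m[k+1,3]+p_{0}·p_k·p_{3}.
k=1: 0 + 530 + 75·53·2 = 8480; k=2: 19875 + 0 + 75·5·2 = 20625.
Minimum: 8480 at k=1.

8480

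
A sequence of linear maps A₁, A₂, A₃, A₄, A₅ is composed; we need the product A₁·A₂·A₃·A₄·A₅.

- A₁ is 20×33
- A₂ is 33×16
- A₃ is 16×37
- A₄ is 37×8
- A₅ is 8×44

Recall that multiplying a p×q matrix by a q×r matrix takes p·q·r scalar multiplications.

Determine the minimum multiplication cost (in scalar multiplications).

21280

Adjacent pairs: A₁A₂ = 20·33·16 = 10560; A₂A₃ = 33·16·37 = 19536; A₃A₄ = 16·37·8 = 4736; A₄A₅ = 37·8·44 = 13024.
Length 3: A₁..A₃: k=1: 0+19536+20·33·37=43956; k=2: 10560+0+20·16·37=22400 → min 22400 | A₂..A₄: k=2: 0+4736+33·16·8=8960; k=3: 19536+0+33·37·8=29304 → min 8960 | A₃..A₅: k=3: 0+13024+16·37·44=39072; k=4: 4736+0+16·8·44=10368 → min 10368.
Length 4: A₁..A₄: k=1: 0+8960+20·33·8=14240; k=2: 10560+4736+20·16·8=17856; k=3: 22400+0+20·37·8=28320 → min 14240 | A₂..A₅: k=2: 0+10368+33·16·44=33600; k=3: 19536+13024+33·37·44=86284; k=4: 8960+0+33·8·44=20576 → min 20576.
Length 5: A₁..A₅: k=1: 0+20576+20·33·44=49616; k=2: 10560+10368+20·16·44=35008; k=3: 22400+13024+20·37·44=67984; k=4: 14240+0+20·8·44=21280 → min 21280.
Optimal order: ((A₁·(A₂·(A₃·A₄)))·A₅) with cost 21280.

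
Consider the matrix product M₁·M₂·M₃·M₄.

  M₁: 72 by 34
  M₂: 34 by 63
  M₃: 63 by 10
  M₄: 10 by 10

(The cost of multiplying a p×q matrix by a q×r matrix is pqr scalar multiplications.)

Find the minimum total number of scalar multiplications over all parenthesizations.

Adjacent pairs: M₁M₂ = 72·34·63 = 154224; M₂M₃ = 34·63·10 = 21420; M₃M₄ = 63·10·10 = 6300.
Length 3: M₁..M₃: k=1: 0+21420+72·34·10=45900; k=2: 154224+0+72·63·10=199584 → min 45900 | M₂..M₄: k=2: 0+6300+34·63·10=27720; k=3: 21420+0+34·10·10=24820 → min 24820.
Length 4: M₁..M₄: k=1: 0+24820+72·34·10=49300; k=2: 154224+6300+72·63·10=205884; k=3: 45900+0+72·10·10=53100 → min 49300.
Optimal order: (M₁·((M₂·M₃)·M₄)) with cost 49300.

49300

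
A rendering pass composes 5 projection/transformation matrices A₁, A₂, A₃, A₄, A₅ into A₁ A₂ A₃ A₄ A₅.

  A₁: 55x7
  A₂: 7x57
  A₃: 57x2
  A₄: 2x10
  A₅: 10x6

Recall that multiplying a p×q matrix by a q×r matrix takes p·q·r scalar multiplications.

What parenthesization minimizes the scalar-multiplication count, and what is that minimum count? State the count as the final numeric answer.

2348

Adjacent pairs: A₁A₂ = 55·7·57 = 21945; A₂A₃ = 7·57·2 = 798; A₃A₄ = 57·2·10 = 1140; A₄A₅ = 2·10·6 = 120.
Length 3: A₁..A₃: k=1: 0+798+55·7·2=1568; k=2: 21945+0+55·57·2=28215 → min 1568 | A₂..A₄: k=2: 0+1140+7·57·10=5130; k=3: 798+0+7·2·10=938 → min 938 | A₃..A₅: k=3: 0+120+57·2·6=804; k=4: 1140+0+57·10·6=4560 → min 804.
Length 4: A₁..A₄: k=1: 0+938+55·7·10=4788; k=2: 21945+1140+55·57·10=54435; k=3: 1568+0+55·2·10=2668 → min 2668 | A₂..A₅: k=2: 0+804+7·57·6=3198; k=3: 798+120+7·2·6=1002; k=4: 938+0+7·10·6=1358 → min 1002.
Length 5: A₁..A₅: k=1: 0+1002+55·7·6=3312; k=2: 21945+804+55·57·6=41559; k=3: 1568+120+55·2·6=2348; k=4: 2668+0+55·10·6=5968 → min 2348.
Optimal parenthesization: ((A₁ (A₂ A₃)) (A₄ A₅)) with cost 2348.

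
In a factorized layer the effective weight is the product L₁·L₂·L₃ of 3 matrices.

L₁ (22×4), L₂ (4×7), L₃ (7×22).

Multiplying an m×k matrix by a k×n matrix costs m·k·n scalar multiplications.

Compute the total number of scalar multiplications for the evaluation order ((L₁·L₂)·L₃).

(L₁·L₂): 22×4 by 4×7 → 22×7, cost 22·4·7 = 616
((L₁·L₂)·L₃): 22×7 by 7×22 → 22×22, cost 22·7·22 = 3388; cumulative 4004
Total: 4004 scalar multiplications.

4004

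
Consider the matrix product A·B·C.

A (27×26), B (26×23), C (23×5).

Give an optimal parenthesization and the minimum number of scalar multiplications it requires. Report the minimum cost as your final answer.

(A·(B·C)): cost 6500.
((A·B)·C): cost 19251.
Optimal: (A·(B·C)) with cost 6500.

6500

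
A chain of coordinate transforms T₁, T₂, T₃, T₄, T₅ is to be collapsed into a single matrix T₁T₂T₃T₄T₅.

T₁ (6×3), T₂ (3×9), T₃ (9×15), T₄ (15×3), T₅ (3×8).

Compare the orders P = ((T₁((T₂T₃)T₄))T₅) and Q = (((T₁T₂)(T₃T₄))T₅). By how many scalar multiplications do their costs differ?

Order P = ((T₁((T₂T₃)T₄))T₅): (T₂T₃): 3×9 by 9×15 → 3×15, cost 3·9·15 = 405; ((T₂T₃)T₄): 3×15 by 15×3 → 3×3, cost 3·15·3 = 135; cumulative 540; (T₁((T₂T₃)T₄)): 6×3 by 3×3 → 6×3, cost 6·3·3 = 54; cumulative 594; ((T₁((T₂T₃)T₄))T₅): 6×3 by 3×8 → 6×8, cost 6·3·8 = 144; cumulative 738. Total 738.
Order Q = (((T₁T₂)(T₃T₄))T₅): (T₁T₂): 6×3 by 3×9 → 6×9, cost 6·3·9 = 162; (T₃T₄): 9×15 by 15×3 → 9×3, cost 9·15·3 = 405; ((T₁T₂)(T₃T₄)): 6×9 by 9×3 → 6×3, cost 6·9·3 = 162; cumulative 729; (((T₁T₂)(T₃T₄))T₅): 6×3 by 3×8 → 6×8, cost 6·3·8 = 144; cumulative 873. Total 873.
Difference: |738 − 873| = 135.

135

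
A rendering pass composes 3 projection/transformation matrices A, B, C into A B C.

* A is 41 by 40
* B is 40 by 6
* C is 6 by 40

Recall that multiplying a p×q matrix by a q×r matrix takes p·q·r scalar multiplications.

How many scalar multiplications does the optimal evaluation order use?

19680

Order (A (B C)): (B C): 40×6 by 6×40 → 40×40, cost 40·6·40 = 9600; (A (B C)): 41×40 by 40×40 → 41×40, cost 41·40·40 = 65600; cumulative 75200. Total 75200.
Order ((A B) C): (A B): 41×40 by 40×6 → 41×6, cost 41·40·6 = 9840; ((A B) C): 41×6 by 6×40 → 41×40, cost 41·6·40 = 9840; cumulative 19680. Total 19680.
Minimum: 19680.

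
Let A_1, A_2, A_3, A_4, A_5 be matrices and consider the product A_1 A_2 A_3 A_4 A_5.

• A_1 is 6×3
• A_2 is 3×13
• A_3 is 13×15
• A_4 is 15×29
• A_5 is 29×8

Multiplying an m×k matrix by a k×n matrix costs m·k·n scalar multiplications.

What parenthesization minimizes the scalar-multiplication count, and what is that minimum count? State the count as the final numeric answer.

Adjacent pairs: A_1A_2 = 6·3·13 = 234; A_2A_3 = 3·13·15 = 585; A_3A_4 = 13·15·29 = 5655; A_4A_5 = 15·29·8 = 3480.
Length 3: A_1..A_3: k=1: 0+585+6·3·15=855; k=2: 234+0+6·13·15=1404 → min 855 | A_2..A_4: k=2: 0+5655+3·13·29=6786; k=3: 585+0+3·15·29=1890 → min 1890 | A_3..A_5: k=3: 0+3480+13·15·8=5040; k=4: 5655+0+13·29·8=8671 → min 5040.
Length 4: A_1..A_4: k=1: 0+1890+6·3·29=2412; k=2: 234+5655+6·13·29=8151; k=3: 855+0+6·15·29=3465 → min 2412 | A_2..A_5: k=2: 0+5040+3·13·8=5352; k=3: 585+3480+3·15·8=4425; k=4: 1890+0+3·29·8=2586 → min 2586.
Length 5: A_1..A_5: k=1: 0+2586+6·3·8=2730; k=2: 234+5040+6·13·8=5898; k=3: 855+3480+6·15·8=5055; k=4: 2412+0+6·29·8=3804 → min 2730.
Optimal parenthesization: (A_1 (((A_2 A_3) A_4) A_5)) with cost 2730.

2730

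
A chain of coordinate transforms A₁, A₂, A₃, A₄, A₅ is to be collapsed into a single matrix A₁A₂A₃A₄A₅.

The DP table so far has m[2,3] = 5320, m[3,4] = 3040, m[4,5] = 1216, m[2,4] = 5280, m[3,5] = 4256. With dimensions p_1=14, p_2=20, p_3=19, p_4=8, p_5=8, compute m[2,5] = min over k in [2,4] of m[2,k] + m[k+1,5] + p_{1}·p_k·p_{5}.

m[2,5] = min over k∈[2,4] of m[2,k]+m[k+1,5]+p_{1}·p_k·p_{5}.
k=2: 0 + 4256 + 14·20·8 = 6496; k=3: 5320 + 1216 + 14·19·8 = 8664; k=4: 5280 + 0 + 14·8·8 = 6176.
Minimum: 6176 at k=4.

6176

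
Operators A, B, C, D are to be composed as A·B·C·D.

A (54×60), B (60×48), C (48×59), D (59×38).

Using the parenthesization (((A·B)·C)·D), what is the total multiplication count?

429516

(A·B): 54×60 by 60×48 → 54×48, cost 54·60·48 = 155520
((A·B)·C): 54×48 by 48×59 → 54×59, cost 54·48·59 = 152928; cumulative 308448
(((A·B)·C)·D): 54×59 by 59×38 → 54×38, cost 54·59·38 = 121068; cumulative 429516
Total: 429516 scalar multiplications.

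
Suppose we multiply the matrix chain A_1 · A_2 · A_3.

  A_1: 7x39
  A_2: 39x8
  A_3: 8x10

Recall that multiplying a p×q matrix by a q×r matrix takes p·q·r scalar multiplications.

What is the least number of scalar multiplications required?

Order (A_1 · (A_2 · A_3)): (A_2 · A_3): 39×8 by 8×10 → 39×10, cost 39·8·10 = 3120; (A_1 · (A_2 · A_3)): 7×39 by 39×10 → 7×10, cost 7·39·10 = 2730; cumulative 5850. Total 5850.
Order ((A_1 · A_2) · A_3): (A_1 · A_2): 7×39 by 39×8 → 7×8, cost 7·39·8 = 2184; ((A_1 · A_2) · A_3): 7×8 by 8×10 → 7×10, cost 7·8·10 = 560; cumulative 2744. Total 2744.
Minimum: 2744.

2744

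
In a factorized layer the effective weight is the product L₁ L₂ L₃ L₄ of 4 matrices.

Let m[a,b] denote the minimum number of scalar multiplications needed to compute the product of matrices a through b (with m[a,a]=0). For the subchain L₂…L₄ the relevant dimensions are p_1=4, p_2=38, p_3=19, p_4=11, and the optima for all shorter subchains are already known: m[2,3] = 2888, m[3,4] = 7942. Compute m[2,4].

m[2,4] = min over k∈[2,3] of m[2,k]+m[k+1,4]+p_{1}·p_k·p_{4}.
k=2: 0 + 7942 + 4·38·11 = 9614; k=3: 2888 + 0 + 4·19·11 = 3724.
Minimum: 3724 at k=3.

3724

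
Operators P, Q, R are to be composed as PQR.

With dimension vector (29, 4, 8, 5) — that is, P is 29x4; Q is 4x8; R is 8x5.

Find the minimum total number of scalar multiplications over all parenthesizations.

740

Order (P(QR)): (QR): 4×8 by 8×5 → 4×5, cost 4·8·5 = 160; (P(QR)): 29×4 by 4×5 → 29×5, cost 29·4·5 = 580; cumulative 740. Total 740.
Order ((PQ)R): (PQ): 29×4 by 4×8 → 29×8, cost 29·4·8 = 928; ((PQ)R): 29×8 by 8×5 → 29×5, cost 29·8·5 = 1160; cumulative 2088. Total 2088.
Minimum: 740.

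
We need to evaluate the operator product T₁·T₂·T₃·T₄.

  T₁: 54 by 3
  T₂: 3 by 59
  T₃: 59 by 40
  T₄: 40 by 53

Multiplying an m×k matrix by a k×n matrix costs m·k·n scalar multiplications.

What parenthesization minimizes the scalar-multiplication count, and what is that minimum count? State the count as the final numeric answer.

22026

Adjacent pairs: T₁T₂ = 54·3·59 = 9558; T₂T₃ = 3·59·40 = 7080; T₃T₄ = 59·40·53 = 125080.
Length 3: T₁..T₃: k=1: 0+7080+54·3·40=13560; k=2: 9558+0+54·59·40=136998 → min 13560 | T₂..T₄: k=2: 0+125080+3·59·53=134461; k=3: 7080+0+3·40·53=13440 → min 13440.
Length 4: T₁..T₄: k=1: 0+13440+54·3·53=22026; k=2: 9558+125080+54·59·53=303496; k=3: 13560+0+54·40·53=128040 → min 22026.
Optimal parenthesization: (T₁·((T₂·T₃)·T₄)) with cost 22026.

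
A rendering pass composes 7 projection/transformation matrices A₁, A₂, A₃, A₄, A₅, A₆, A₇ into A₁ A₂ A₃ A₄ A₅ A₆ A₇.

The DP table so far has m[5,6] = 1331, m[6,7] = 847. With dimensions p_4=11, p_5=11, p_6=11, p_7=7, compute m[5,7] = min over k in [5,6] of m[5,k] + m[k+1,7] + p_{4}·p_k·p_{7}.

1694

m[5,7] = min over k∈[5,6] of m[5,k]+m[k+1,7]+p_{4}·p_k·p_{7}.
k=5: 0 + 847 + 11·11·7 = 1694; k=6: 1331 + 0 + 11·11·7 = 2178.
Minimum: 1694 at k=5.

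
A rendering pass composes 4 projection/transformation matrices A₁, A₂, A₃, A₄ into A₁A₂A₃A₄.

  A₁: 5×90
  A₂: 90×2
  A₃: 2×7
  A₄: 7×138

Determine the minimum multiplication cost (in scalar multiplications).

4212

Adjacent pairs: A₁A₂ = 5·90·2 = 900; A₂A₃ = 90·2·7 = 1260; A₃A₄ = 2·7·138 = 1932.
Length 3: A₁..A₃: k=1: 0+1260+5·90·7=4410; k=2: 900+0+5·2·7=970 → min 970 | A₂..A₄: k=2: 0+1932+90·2·138=26772; k=3: 1260+0+90·7·138=88200 → min 26772.
Length 4: A₁..A₄: k=1: 0+26772+5·90·138=88872; k=2: 900+1932+5·2·138=4212; k=3: 970+0+5·7·138=5800 → min 4212.
Optimal order: ((A₁A₂)(A₃A₄)) with cost 4212.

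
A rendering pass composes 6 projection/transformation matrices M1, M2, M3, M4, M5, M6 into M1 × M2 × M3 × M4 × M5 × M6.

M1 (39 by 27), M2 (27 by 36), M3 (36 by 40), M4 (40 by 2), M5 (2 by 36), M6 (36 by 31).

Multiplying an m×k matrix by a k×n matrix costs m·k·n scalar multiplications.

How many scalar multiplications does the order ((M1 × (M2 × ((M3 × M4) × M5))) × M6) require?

(M3 × M4): 36×40 by 40×2 → 36×2, cost 36·40·2 = 2880
((M3 × M4) × M5): 36×2 by 2×36 → 36×36, cost 36·2·36 = 2592; cumulative 5472
(M2 × ((M3 × M4) × M5)): 27×36 by 36×36 → 27×36, cost 27·36·36 = 34992; cumulative 40464
(M1 × (M2 × ((M3 × M4) × M5))): 39×27 by 27×36 → 39×36, cost 39·27·36 = 37908; cumulative 78372
((M1 × (M2 × ((M3 × M4) × M5))) × M6): 39×36 by 36×31 → 39×31, cost 39·36·31 = 43524; cumulative 121896
Total: 121896 scalar multiplications.

121896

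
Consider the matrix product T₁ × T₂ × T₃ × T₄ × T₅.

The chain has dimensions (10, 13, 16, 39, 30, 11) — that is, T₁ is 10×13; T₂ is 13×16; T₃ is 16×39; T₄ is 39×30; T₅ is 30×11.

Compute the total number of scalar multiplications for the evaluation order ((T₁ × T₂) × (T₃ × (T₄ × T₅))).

(T₁ × T₂): 10×13 by 13×16 → 10×16, cost 10·13·16 = 2080
(T₄ × T₅): 39×30 by 30×11 → 39×11, cost 39·30·11 = 12870
(T₃ × (T₄ × T₅)): 16×39 by 39×11 → 16×11, cost 16·39·11 = 6864; cumulative 19734
((T₁ × T₂) × (T₃ × (T₄ × T₅))): 10×16 by 16×11 → 10×11, cost 10·16·11 = 1760; cumulative 23574
Total: 23574 scalar multiplications.

23574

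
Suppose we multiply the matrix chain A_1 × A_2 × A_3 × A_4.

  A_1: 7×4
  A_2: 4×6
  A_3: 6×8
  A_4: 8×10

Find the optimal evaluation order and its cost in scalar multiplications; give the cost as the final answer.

792

Adjacent pairs: A_1A_2 = 7·4·6 = 168; A_2A_3 = 4·6·8 = 192; A_3A_4 = 6·8·10 = 480.
Length 3: A_1..A_3: k=1: 0+192+7·4·8=416; k=2: 168+0+7·6·8=504 → min 416 | A_2..A_4: k=2: 0+480+4·6·10=720; k=3: 192+0+4·8·10=512 → min 512.
Length 4: A_1..A_4: k=1: 0+512+7·4·10=792; k=2: 168+480+7·6·10=1068; k=3: 416+0+7·8·10=976 → min 792.
Optimal parenthesization: (A_1 × ((A_2 × A_3) × A_4)) with cost 792.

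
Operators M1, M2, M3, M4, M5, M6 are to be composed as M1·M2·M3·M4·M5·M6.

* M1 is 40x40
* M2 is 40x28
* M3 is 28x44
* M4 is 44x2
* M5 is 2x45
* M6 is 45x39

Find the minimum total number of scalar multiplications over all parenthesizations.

14534

Adjacent pairs: M1M2 = 40·40·28 = 44800; M2M3 = 40·28·44 = 49280; M3M4 = 28·44·2 = 2464; M4M5 = 44·2·45 = 3960; M5M6 = 2·45·39 = 3510.
Length 3: M1..M3: k=1: 0+49280+40·40·44=119680; k=2: 44800+0+40·28·44=94080 → min 94080 | M2..M4: k=2: 0+2464+40·28·2=4704; k=3: 49280+0+40·44·2=52800 → min 4704 | M3..M5: k=3: 0+3960+28·44·45=59400; k=4: 2464+0+28·2·45=4984 → min 4984 | M4..M6: k=4: 0+3510+44·2·39=6942; k=5: 3960+0+44·45·39=81180 → min 6942.
Length 4: M1..M4: k=1: 0+4704+40·40·2=7904; k=2: 44800+2464+40·28·2=49504; k=3: 94080+0+40·44·2=97600 → min 7904 | M2..M5: k=2: 0+4984+40·28·45=55384; k=3: 49280+3960+40·44·45=132440; k=4: 4704+0+40·2·45=8304 → min 8304 | M3..M6: k=3: 0+6942+28·44·39=54990; k=4: 2464+3510+28·2·39=8158; k=5: 4984+0+28·45·39=54124 → min 8158.
Length 5: M1..M5: k=1: 0+8304+40·40·45=80304; k=2: 44800+4984+40·28·45=100184; k=3: 94080+3960+40·44·45=177240; k=4: 7904+0+40·2·45=11504 → min 11504 | M2..M6: k=2: 0+8158+40·28·39=51838; k=3: 49280+6942+40·44·39=124862; k=4: 4704+3510+40·2·39=11334; k=5: 8304+0+40·45·39=78504 → min 11334.
Length 6: M1..M6: k=1: 0+11334+40·40·39=73734; k=2: 44800+8158+40·28·39=96638; k=3: 94080+6942+40·44·39=169662; k=4: 7904+3510+40·2·39=14534; k=5: 11504+0+40·45·39=81704 → min 14534.
Optimal order: ((M1·(M2·(M3·M4)))·(M5·M6)) with cost 14534.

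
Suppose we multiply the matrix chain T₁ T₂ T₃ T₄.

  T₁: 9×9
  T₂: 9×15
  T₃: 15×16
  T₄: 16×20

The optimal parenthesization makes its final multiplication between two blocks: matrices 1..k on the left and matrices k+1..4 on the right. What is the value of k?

Adjacent pairs: T₁T₂ = 9·9·15 = 1215; T₂T₃ = 9·15·16 = 2160; T₃T₄ = 15·16·20 = 4800.
Length 3: T₁..T₃: k=1: 0+2160+9·9·16=3456; k=2: 1215+0+9·15·16=3375 → min 3375 | T₂..T₄: k=2: 0+4800+9·15·20=7500; k=3: 2160+0+9·16·20=5040 → min 5040.
Top-level splits: k=1: (T₁..T₁)·(T₂..T₄) → 0+5040+9·9·20 = 6660; k=2: (T₁..T₂)·(T₃..T₄) → 1215+4800+9·15·20 = 8715; k=3: (T₁..T₃)·(T₄..T₄) → 3375+0+9·16·20 = 6255.
Best split is after T₃, i.e. k = 3.

3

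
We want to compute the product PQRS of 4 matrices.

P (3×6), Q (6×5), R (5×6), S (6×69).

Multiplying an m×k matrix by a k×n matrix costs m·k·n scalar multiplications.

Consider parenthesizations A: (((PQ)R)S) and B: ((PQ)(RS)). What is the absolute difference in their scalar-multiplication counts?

Order A = (((PQ)R)S): (PQ): 3×6 by 6×5 → 3×5, cost 3·6·5 = 90; ((PQ)R): 3×5 by 5×6 → 3×6, cost 3·5·6 = 90; cumulative 180; (((PQ)R)S): 3×6 by 6×69 → 3×69, cost 3·6·69 = 1242; cumulative 1422. Total 1422.
Order B = ((PQ)(RS)): (PQ): 3×6 by 6×5 → 3×5, cost 3·6·5 = 90; (RS): 5×6 by 6×69 → 5×69, cost 5·6·69 = 2070; ((PQ)(RS)): 3×5 by 5×69 → 3×69, cost 3·5·69 = 1035; cumulative 3195. Total 3195.
Difference: |1422 − 3195| = 1773.

1773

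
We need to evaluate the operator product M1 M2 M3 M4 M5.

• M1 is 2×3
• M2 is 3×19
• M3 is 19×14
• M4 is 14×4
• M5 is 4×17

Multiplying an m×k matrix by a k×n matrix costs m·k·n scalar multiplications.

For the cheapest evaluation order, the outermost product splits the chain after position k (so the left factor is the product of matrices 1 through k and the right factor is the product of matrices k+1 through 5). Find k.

Adjacent pairs: M1M2 = 2·3·19 = 114; M2M3 = 3·19·14 = 798; M3M4 = 19·14·4 = 1064; M4M5 = 14·4·17 = 952.
Length 3: M1..M3: k=1: 0+798+2·3·14=882; k=2: 114+0+2·19·14=646 → min 646 | M2..M4: k=2: 0+1064+3·19·4=1292; k=3: 798+0+3·14·4=966 → min 966 | M3..M5: k=3: 0+952+19·14·17=5474; k=4: 1064+0+19·4·17=2356 → min 2356.
Length 4: M1..M4: k=1: 0+966+2·3·4=990; k=2: 114+1064+2·19·4=1330; k=3: 646+0+2·14·4=758 → min 758 | M2..M5: k=2: 0+2356+3·19·17=3325; k=3: 798+952+3·14·17=2464; k=4: 966+0+3·4·17=1170 → min 1170.
Top-level splits: k=1: (M1..M1)·(M2..M5) → 0+1170+2·3·17 = 1272; k=2: (M1..M2)·(M3..M5) → 114+2356+2·19·17 = 3116; k=3: (M1..M3)·(M4..M5) → 646+952+2·14·17 = 2074; k=4: (M1..M4)·(M5..M5) → 758+0+2·4·17 = 894.
Best split is after M4, i.e. k = 4.

4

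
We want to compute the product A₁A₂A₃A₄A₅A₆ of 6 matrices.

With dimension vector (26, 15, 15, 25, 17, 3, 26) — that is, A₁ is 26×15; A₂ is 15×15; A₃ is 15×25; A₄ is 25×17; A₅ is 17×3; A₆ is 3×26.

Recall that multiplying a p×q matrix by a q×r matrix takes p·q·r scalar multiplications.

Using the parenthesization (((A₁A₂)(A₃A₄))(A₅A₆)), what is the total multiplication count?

31673

(A₁A₂): 26×15 by 15×15 → 26×15, cost 26·15·15 = 5850
(A₃A₄): 15×25 by 25×17 → 15×17, cost 15·25·17 = 6375
((A₁A₂)(A₃A₄)): 26×15 by 15×17 → 26×17, cost 26·15·17 = 6630; cumulative 18855
(A₅A₆): 17×3 by 3×26 → 17×26, cost 17·3·26 = 1326
(((A₁A₂)(A₃A₄))(A₅A₆)): 26×17 by 17×26 → 26×26, cost 26·17·26 = 11492; cumulative 31673
Total: 31673 scalar multiplications.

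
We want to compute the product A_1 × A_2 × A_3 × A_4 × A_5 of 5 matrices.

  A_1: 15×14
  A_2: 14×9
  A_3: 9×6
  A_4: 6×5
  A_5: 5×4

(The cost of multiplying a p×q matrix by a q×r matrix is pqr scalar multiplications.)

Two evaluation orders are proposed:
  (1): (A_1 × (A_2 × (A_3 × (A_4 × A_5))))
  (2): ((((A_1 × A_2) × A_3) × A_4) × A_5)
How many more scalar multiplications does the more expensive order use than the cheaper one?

1770

Order (1) = (A_1 × (A_2 × (A_3 × (A_4 × A_5)))): (A_4 × A_5): 6×5 by 5×4 → 6×4, cost 6·5·4 = 120; (A_3 × (A_4 × A_5)): 9×6 by 6×4 → 9×4, cost 9·6·4 = 216; cumulative 336; (A_2 × (A_3 × (A_4 × A_5))): 14×9 by 9×4 → 14×4, cost 14·9·4 = 504; cumulative 840; (A_1 × (A_2 × (A_3 × (A_4 × A_5)))): 15×14 by 14×4 → 15×4, cost 15·14·4 = 840; cumulative 1680. Total 1680.
Order (2) = ((((A_1 × A_2) × A_3) × A_4) × A_5): (A_1 × A_2): 15×14 by 14×9 → 15×9, cost 15·14·9 = 1890; ((A_1 × A_2) × A_3): 15×9 by 9×6 → 15×6, cost 15·9·6 = 810; cumulative 2700; (((A_1 × A_2) × A_3) × A_4): 15×6 by 6×5 → 15×5, cost 15·6·5 = 450; cumulative 3150; ((((A_1 × A_2) × A_3) × A_4) × A_5): 15×5 by 5×4 → 15×4, cost 15·5·4 = 300; cumulative 3450. Total 3450.
Difference: |1680 − 3450| = 1770.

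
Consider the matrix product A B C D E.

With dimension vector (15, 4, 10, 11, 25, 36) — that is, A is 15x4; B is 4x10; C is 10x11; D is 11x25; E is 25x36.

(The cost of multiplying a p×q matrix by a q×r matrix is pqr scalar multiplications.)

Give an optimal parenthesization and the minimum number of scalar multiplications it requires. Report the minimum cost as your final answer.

Adjacent pairs: AB = 15·4·10 = 600; BC = 4·10·11 = 440; CD = 10·11·25 = 2750; DE = 11·25·36 = 9900.
Length 3: A..C: k=1: 0+440+15·4·11=1100; k=2: 600+0+15·10·11=2250 → min 1100 | B..D: k=2: 0+2750+4·10·25=3750; k=3: 440+0+4·11·25=1540 → min 1540 | C..E: k=3: 0+9900+10·11·36=13860; k=4: 2750+0+10·25·36=11750 → min 11750.
Length 4: A..D: k=1: 0+1540+15·4·25=3040; k=2: 600+2750+15·10·25=7100; k=3: 1100+0+15·11·25=5225 → min 3040 | B..E: k=2: 0+11750+4·10·36=13190; k=3: 440+9900+4·11·36=11924; k=4: 1540+0+4·25·36=5140 → min 5140.
Length 5: A..E: k=1: 0+5140+15·4·36=7300; k=2: 600+11750+15·10·36=17750; k=3: 1100+9900+15·11·36=16940; k=4: 3040+0+15·25·36=16540 → min 7300.
Optimal parenthesization: (A (((B C) D) E)) with cost 7300.

7300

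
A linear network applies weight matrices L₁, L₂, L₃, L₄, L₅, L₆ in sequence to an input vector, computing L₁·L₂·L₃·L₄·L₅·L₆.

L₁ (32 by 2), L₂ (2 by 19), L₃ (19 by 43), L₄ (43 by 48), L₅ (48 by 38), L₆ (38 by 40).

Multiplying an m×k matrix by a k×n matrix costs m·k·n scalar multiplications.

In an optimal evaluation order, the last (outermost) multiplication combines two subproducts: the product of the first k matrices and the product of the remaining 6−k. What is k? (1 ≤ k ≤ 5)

1

Adjacent pairs: L₁L₂ = 32·2·19 = 1216; L₂L₃ = 2·19·43 = 1634; L₃L₄ = 19·43·48 = 39216; L₄L₅ = 43·48·38 = 78432; L₅L₆ = 48·38·40 = 72960.
Length 3: L₁..L₃: k=1: 0+1634+32·2·43=4386; k=2: 1216+0+32·19·43=27360 → min 4386 | L₂..L₄: k=2: 0+39216+2·19·48=41040; k=3: 1634+0+2·43·48=5762 → min 5762 | L₃..L₅: k=3: 0+78432+19·43·38=109478; k=4: 39216+0+19·48·38=73872 → min 73872 | L₄..L₆: k=4: 0+72960+43·48·40=155520; k=5: 78432+0+43·38·40=143792 → min 143792.
Length 4: L₁..L₄: k=1: 0+5762+32·2·48=8834; k=2: 1216+39216+32·19·48=69616; k=3: 4386+0+32·43·48=70434 → min 8834 | L₂..L₅: k=2: 0+73872+2·19·38=75316; k=3: 1634+78432+2·43·38=83334; k=4: 5762+0+2·48·38=9410 → min 9410 | L₃..L₆: k=3: 0+143792+19·43·40=176472; k=4: 39216+72960+19·48·40=148656; k=5: 73872+0+19·38·40=102752 → min 102752.
Length 5: L₁..L₅: k=1: 0+9410+32·2·38=11842; k=2: 1216+73872+32·19·38=98192; k=3: 4386+78432+32·43·38=135106; k=4: 8834+0+32·48·38=67202 → min 11842 | L₂..L₆: k=2: 0+102752+2·19·40=104272; k=3: 1634+143792+2·43·40=148866; k=4: 5762+72960+2·48·40=82562; k=5: 9410+0+2·38·40=12450 → min 12450.
Top-level splits: k=1: (L₁..L₁)·(L₂..L₆) → 0+12450+32·2·40 = 15010; k=2: (L₁..L₂)·(L₃..L₆) → 1216+102752+32·19·40 = 128288; k=3: (L₁..L₃)·(L₄..L₆) → 4386+143792+32·43·40 = 203218; k=4: (L₁..L₄)·(L₅..L₆) → 8834+72960+32·48·40 = 143234; k=5: (L₁..L₅)·(L₆..L₆) → 11842+0+32·38·40 = 60482.
Best split is after L₁, i.e. k = 1.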